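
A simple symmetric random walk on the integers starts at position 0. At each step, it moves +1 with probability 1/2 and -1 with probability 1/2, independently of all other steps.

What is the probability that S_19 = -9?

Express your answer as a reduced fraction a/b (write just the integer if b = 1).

Answer: 2907/131072

Derivation:
To reach position -9 after 19 steps: need 5 steps of +1 and 14 of -1.
Favorable paths: C(19,5) = 11628
Total paths: 2^19 = 524288
P = 11628/524288 = 2907/131072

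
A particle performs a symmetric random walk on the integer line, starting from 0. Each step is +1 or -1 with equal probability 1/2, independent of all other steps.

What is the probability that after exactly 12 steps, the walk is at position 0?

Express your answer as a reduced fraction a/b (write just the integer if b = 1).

Answer: 231/1024

Derivation:
To return to 0 after 12 steps: need exactly 6 steps of +1 and 6 of -1.
Favorable paths: C(12,6) = 924
Total paths: 2^12 = 4096
P = 924/4096 = 231/1024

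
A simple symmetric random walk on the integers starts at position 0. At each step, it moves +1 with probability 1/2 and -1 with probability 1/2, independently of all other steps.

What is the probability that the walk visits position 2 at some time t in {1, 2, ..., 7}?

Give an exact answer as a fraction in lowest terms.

Count via complement. Let g(t,s) = #length-t paths at position s with S_1..S_t all ≠ 2.
g(t,s) = g(t-1,s-1) + g(t-1,s+1) for s ≠ 2; g(t,2) = 0.
t=0: g(0,0)=1
t=1: g(1,-1)=1 g(1,1)=1
t=2: g(2,-2)=1 g(2,0)=2
t=3: g(3,-3)=1 g(3,-1)=3 g(3,1)=2
t=4: g(4,-4)=1 g(4,-2)=4 g(4,0)=5
t=5: g(5,-5)=1 g(5,-3)=5 g(5,-1)=9 g(5,1)=5
t=6: g(6,-6)=1 g(6,-4)=6 g(6,-2)=14 g(6,0)=14
t=7: g(7,-7)=1 g(7,-5)=7 g(7,-3)=20 g(7,-1)=28 g(7,1)=14
Paths never hitting 2: Σ_s g(7,s) = 70
Paths hitting 2: 2^7 - 70 = 58
P = 58/128 = 29/64

Answer: 29/64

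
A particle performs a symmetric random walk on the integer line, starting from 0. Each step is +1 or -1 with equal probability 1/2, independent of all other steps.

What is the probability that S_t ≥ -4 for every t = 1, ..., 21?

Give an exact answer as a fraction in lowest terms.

Answer: 748391/1048576

Derivation:
Let f(t,s) = #length-t paths at position s with S_1..S_t all ≥ -4.
f(t,s) = f(t-1,s-1) + f(t-1,s+1) for s ≥ -4; f(t,s) = 0 for s < -4.
t=0: f(0,0)=1
t=1: f(1,-1)=1 f(1,1)=1
t=2: f(2,-2)=1 f(2,0)=2 f(2,2)=1
t=3: f(3,-3)=1 f(3,-1)=3 f(3,1)=3 f(3,3)=1
t=4: f(4,-4)=1 f(4,-2)=4 f(4,0)=6 f(4,2)=4 f(4,4)=1
t=5: f(5,-3)=5 f(5,-1)=10 f(5,1)=10 f(5,3)=5 f(5,5)=1
t=6: f(6,-4)=5 f(6,-2)=15 f(6,0)=20 f(6,2)=15 f(6,4)=6 f(6,6)=1
t=7: f(7,-3)=20 f(7,-1)=35 f(7,1)=35 f(7,3)=21 f(7,5)=7 f(7,7)=1
t=8: f(8,-4)=20 f(8,-2)=55 f(8,0)=70 f(8,2)=56 f(8,4)=28 f(8,6)=8 f(8,8)=1
t=9: f(9,-3)=75 f(9,-1)=125 f(9,1)=126 f(9,3)=84 f(9,5)=36 f(9,7)=9 f(9,9)=1
t=10: f(10,-4)=75 f(10,-2)=200 f(10,0)=251 f(10,2)=210 f(10,4)=120 f(10,6)=45 f(10,8)=10 f(10,10)=1
t=11: f(11,-3)=275 f(11,-1)=451 f(11,1)=461 f(11,3)=330 f(11,5)=165 f(11,7)=55 f(11,9)=11 f(11,11)=1
t=12: f(12,-4)=275 f(12,-2)=726 f(12,0)=912 f(12,2)=791 f(12,4)=495 f(12,6)=220 f(12,8)=66 f(12,10)=12 f(12,12)=1
t=13: f(13,-3)=1001 f(13,-1)=1638 f(13,1)=1703 f(13,3)=1286 f(13,5)=715 f(13,7)=286 f(13,9)=78 f(13,11)=13 f(13,13)=1
t=14: f(14,-4)=1001 f(14,-2)=2639 f(14,0)=3341 f(14,2)=2989 f(14,4)=2001 f(14,6)=1001 f(14,8)=364 f(14,10)=91 f(14,12)=14 f(14,14)=1
t=15: f(15,-3)=3640 f(15,-1)=5980 f(15,1)=6330 f(15,3)=4990 f(15,5)=3002 f(15,7)=1365 f(15,9)=455 f(15,11)=105 f(15,13)=15 f(15,15)=1
t=16: f(16,-4)=3640 f(16,-2)=9620 f(16,0)=12310 f(16,2)=11320 f(16,4)=7992 f(16,6)=4367 f(16,8)=1820 f(16,10)=560 f(16,12)=120 f(16,14)=16 f(16,16)=1
t=17: f(17,-3)=13260 f(17,-1)=21930 f(17,1)=23630 f(17,3)=19312 f(17,5)=12359 f(17,7)=6187 f(17,9)=2380 f(17,11)=680 f(17,13)=136 f(17,15)=17 f(17,17)=1
t=18: f(18,-4)=13260 f(18,-2)=35190 f(18,0)=45560 f(18,2)=42942 f(18,4)=31671 f(18,6)=18546 f(18,8)=8567 f(18,10)=3060 f(18,12)=816 f(18,14)=153 f(18,16)=18 f(18,18)=1
t=19: f(19,-3)=48450 f(19,-1)=80750 f(19,1)=88502 f(19,3)=74613 f(19,5)=50217 f(19,7)=27113 f(19,9)=11627 f(19,11)=3876 f(19,13)=969 f(19,15)=171 f(19,17)=19 f(19,19)=1
t=20: f(20,-4)=48450 f(20,-2)=129200 f(20,0)=169252 f(20,2)=163115 f(20,4)=124830 f(20,6)=77330 f(20,8)=38740 f(20,10)=15503 f(20,12)=4845 f(20,14)=1140 f(20,16)=190 f(20,18)=20 f(20,20)=1
t=21: f(21,-3)=177650 f(21,-1)=298452 f(21,1)=332367 f(21,3)=287945 f(21,5)=202160 f(21,7)=116070 f(21,9)=54243 f(21,11)=20348 f(21,13)=5985 f(21,15)=1330 f(21,17)=210 f(21,19)=21 f(21,21)=1
Σ_s f(21,s) = 1496782
P = 1496782/2097152 = 748391/1048576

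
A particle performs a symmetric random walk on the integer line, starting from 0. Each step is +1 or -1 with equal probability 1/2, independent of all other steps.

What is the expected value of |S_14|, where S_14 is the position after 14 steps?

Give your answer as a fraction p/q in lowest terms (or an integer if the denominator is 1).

Answer: 3003/1024

Derivation:
S_14 takes values m ≡ 0 (mod 2) with |m| ≤ 14; P(S_14=m) = C(14,(14+m)/2)/2^14.
Total paths: 2^14 = 16384
Distribution: P(S=-14)=1/16384, P(S=-12)=14/16384, P(S=-10)=91/16384, P(S=-8)=364/16384, P(S=-6)=1001/16384, P(S=-4)=2002/16384, P(S=-2)=3003/16384, P(S=0)=3432/16384, P(S=2)=3003/16384, P(S=4)=2002/16384, P(S=6)=1001/16384, P(S=8)=364/16384, P(S=10)=91/16384, P(S=12)=14/16384, P(S=14)=1/16384
E[|S_14|] = Σ_m |m|·P(S_14=m) = 48048/16384 = 3003/1024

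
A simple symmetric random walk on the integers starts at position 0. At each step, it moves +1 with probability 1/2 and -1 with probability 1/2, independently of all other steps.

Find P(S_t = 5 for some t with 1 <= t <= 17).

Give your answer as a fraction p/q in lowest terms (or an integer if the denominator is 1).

Count via complement. Let g(t,s) = #length-t paths at position s with S_1..S_t all ≠ 5.
g(t,s) = g(t-1,s-1) + g(t-1,s+1) for s ≠ 5; g(t,5) = 0.
t=0: g(0,0)=1
t=1: g(1,-1)=1 g(1,1)=1
t=2: g(2,-2)=1 g(2,0)=2 g(2,2)=1
t=3: g(3,-3)=1 g(3,-1)=3 g(3,1)=3 g(3,3)=1
t=4: g(4,-4)=1 g(4,-2)=4 g(4,0)=6 g(4,2)=4 g(4,4)=1
t=5: g(5,-5)=1 g(5,-3)=5 g(5,-1)=10 g(5,1)=10 g(5,3)=5
t=6: g(6,-6)=1 g(6,-4)=6 g(6,-2)=15 g(6,0)=20 g(6,2)=15 g(6,4)=5
t=7: g(7,-7)=1 g(7,-5)=7 g(7,-3)=21 g(7,-1)=35 g(7,1)=35 g(7,3)=20
t=8: g(8,-8)=1 g(8,-6)=8 g(8,-4)=28 g(8,-2)=56 g(8,0)=70 g(8,2)=55 g(8,4)=20
t=9: g(9,-9)=1 g(9,-7)=9 g(9,-5)=36 g(9,-3)=84 g(9,-1)=126 g(9,1)=125 g(9,3)=75
t=10: g(10,-10)=1 g(10,-8)=10 g(10,-6)=45 g(10,-4)=120 g(10,-2)=210 g(10,0)=251 g(10,2)=200 g(10,4)=75
t=11: g(11,-11)=1 g(11,-9)=11 g(11,-7)=55 g(11,-5)=165 g(11,-3)=330 g(11,-1)=461 g(11,1)=451 g(11,3)=275
t=12: g(12,-12)=1 g(12,-10)=12 g(12,-8)=66 g(12,-6)=220 g(12,-4)=495 g(12,-2)=791 g(12,0)=912 g(12,2)=726 g(12,4)=275
t=13: g(13,-13)=1 g(13,-11)=13 g(13,-9)=78 g(13,-7)=286 g(13,-5)=715 g(13,-3)=1286 g(13,-1)=1703 g(13,1)=1638 g(13,3)=1001
t=14: g(14,-14)=1 g(14,-12)=14 g(14,-10)=91 g(14,-8)=364 g(14,-6)=1001 g(14,-4)=2001 g(14,-2)=2989 g(14,0)=3341 g(14,2)=2639 g(14,4)=1001
t=15: g(15,-15)=1 g(15,-13)=15 g(15,-11)=105 g(15,-9)=455 g(15,-7)=1365 g(15,-5)=3002 g(15,-3)=4990 g(15,-1)=6330 g(15,1)=5980 g(15,3)=3640
t=16: g(16,-16)=1 g(16,-14)=16 g(16,-12)=120 g(16,-10)=560 g(16,-8)=1820 g(16,-6)=4367 g(16,-4)=7992 g(16,-2)=11320 g(16,0)=12310 g(16,2)=9620 g(16,4)=3640
t=17: g(17,-17)=1 g(17,-15)=17 g(17,-13)=136 g(17,-11)=680 g(17,-9)=2380 g(17,-7)=6187 g(17,-5)=12359 g(17,-3)=19312 g(17,-1)=23630 g(17,1)=21930 g(17,3)=13260
Paths never hitting 5: Σ_s g(17,s) = 99892
Paths hitting 5: 2^17 - 99892 = 31180
P = 31180/131072 = 7795/32768

Answer: 7795/32768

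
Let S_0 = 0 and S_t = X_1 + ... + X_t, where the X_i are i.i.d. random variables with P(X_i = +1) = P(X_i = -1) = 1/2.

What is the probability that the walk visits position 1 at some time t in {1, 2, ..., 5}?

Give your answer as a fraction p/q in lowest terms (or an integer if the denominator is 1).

Count via complement. Let g(t,s) = #length-t paths at position s with S_1..S_t all ≠ 1.
g(t,s) = g(t-1,s-1) + g(t-1,s+1) for s ≠ 1; g(t,1) = 0.
t=0: g(0,0)=1
t=1: g(1,-1)=1
t=2: g(2,-2)=1 g(2,0)=1
t=3: g(3,-3)=1 g(3,-1)=2
t=4: g(4,-4)=1 g(4,-2)=3 g(4,0)=2
t=5: g(5,-5)=1 g(5,-3)=4 g(5,-1)=5
Paths never hitting 1: Σ_s g(5,s) = 10
Paths hitting 1: 2^5 - 10 = 22
P = 22/32 = 11/16

Answer: 11/16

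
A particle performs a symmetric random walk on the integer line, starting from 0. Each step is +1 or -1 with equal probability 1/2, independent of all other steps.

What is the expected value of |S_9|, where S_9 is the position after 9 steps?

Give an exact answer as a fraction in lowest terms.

Answer: 315/128

Derivation:
S_9 takes values m ≡ 1 (mod 2) with |m| ≤ 9; P(S_9=m) = C(9,(9+m)/2)/2^9.
Total paths: 2^9 = 512
Distribution: P(S=-9)=1/512, P(S=-7)=9/512, P(S=-5)=36/512, P(S=-3)=84/512, P(S=-1)=126/512, P(S=1)=126/512, P(S=3)=84/512, P(S=5)=36/512, P(S=7)=9/512, P(S=9)=1/512
E[|S_9|] = Σ_m |m|·P(S_9=m) = 1260/512 = 315/128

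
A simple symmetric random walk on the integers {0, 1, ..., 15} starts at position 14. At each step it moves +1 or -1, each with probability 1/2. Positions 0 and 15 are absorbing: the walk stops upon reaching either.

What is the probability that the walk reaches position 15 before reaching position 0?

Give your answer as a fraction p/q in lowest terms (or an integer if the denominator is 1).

Answer: 14/15

Derivation:
Symmetric walk (p = 1/2): the harmonic-function argument gives P(hit 15 before 0 | start at 14) = a/N.
P = 14/15 = 14/15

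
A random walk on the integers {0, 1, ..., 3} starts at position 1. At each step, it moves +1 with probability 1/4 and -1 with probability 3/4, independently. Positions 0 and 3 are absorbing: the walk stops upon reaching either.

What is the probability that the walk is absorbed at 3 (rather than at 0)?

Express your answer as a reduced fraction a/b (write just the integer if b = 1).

Biased walk: p = 1/4, q = 3/4, r = q/p = 3
Gambler's ruin: P(hit 3 before 0 | start at 1) = (1 - r^a)/(1 - r^N)
r^1 = 3; r^3 = 27
P = (1 - 3) / (1 - 27) = -2 / -26 = 1/13

Answer: 1/13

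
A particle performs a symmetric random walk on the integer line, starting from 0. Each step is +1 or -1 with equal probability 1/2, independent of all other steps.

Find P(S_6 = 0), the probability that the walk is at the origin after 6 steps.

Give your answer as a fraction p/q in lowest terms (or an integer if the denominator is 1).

Answer: 5/16

Derivation:
To return to 0 after 6 steps: need exactly 3 steps of +1 and 3 of -1.
Favorable paths: C(6,3) = 20
Total paths: 2^6 = 64
P = 20/64 = 5/16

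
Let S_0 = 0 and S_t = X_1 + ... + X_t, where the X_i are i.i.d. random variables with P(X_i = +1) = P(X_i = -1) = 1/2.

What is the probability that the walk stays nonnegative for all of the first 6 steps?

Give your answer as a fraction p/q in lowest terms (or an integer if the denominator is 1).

Answer: 5/16

Derivation:
Let f(t,s) = #length-t paths at position s with S_1..S_t all ≥ 0.
f(t,s) = f(t-1,s-1) + f(t-1,s+1) for s ≥ 0; f(t,s) = 0 for s < 0.
t=0: f(0,0)=1
t=1: f(1,1)=1
t=2: f(2,0)=1 f(2,2)=1
t=3: f(3,1)=2 f(3,3)=1
t=4: f(4,0)=2 f(4,2)=3 f(4,4)=1
t=5: f(5,1)=5 f(5,3)=4 f(5,5)=1
t=6: f(6,0)=5 f(6,2)=9 f(6,4)=5 f(6,6)=1
Σ_s f(6,s) = 20
P = 20/64 = 5/16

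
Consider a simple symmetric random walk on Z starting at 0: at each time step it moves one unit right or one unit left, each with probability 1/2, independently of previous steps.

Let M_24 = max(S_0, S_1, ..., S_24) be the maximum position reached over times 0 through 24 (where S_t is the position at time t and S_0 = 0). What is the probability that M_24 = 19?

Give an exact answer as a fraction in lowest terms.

Let M_24 = max(S_0,...,S_24). Use the reflection principle: for j ≥ 1, #{paths with M_24 ≥ j} = #{S_24 ≥ j} + #{S_24 ≥ j+1}.
By reflection, #{M_24 ≥ 19} = #{S_24 ≥ 19} + #{S_24 ≥ 20} = 301 + 301 = 602.
#{M_24 ≥ 20} = #{S_24 ≥ 20} + #{S_24 ≥ 21} = 301 + 25 = 326.
#{M_24 = 19} = 602 - 326 = 276.
P(M_24 = 19) = 276/16777216 = 69/4194304

Answer: 69/4194304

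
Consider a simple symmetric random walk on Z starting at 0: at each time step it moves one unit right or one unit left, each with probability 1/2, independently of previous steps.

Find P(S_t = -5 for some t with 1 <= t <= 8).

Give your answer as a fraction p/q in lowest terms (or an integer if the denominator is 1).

Answer: 9/128

Derivation:
Count via complement. Let g(t,s) = #length-t paths at position s with S_1..S_t all ≠ -5.
g(t,s) = g(t-1,s-1) + g(t-1,s+1) for s ≠ -5; g(t,-5) = 0.
t=0: g(0,0)=1
t=1: g(1,-1)=1 g(1,1)=1
t=2: g(2,-2)=1 g(2,0)=2 g(2,2)=1
t=3: g(3,-3)=1 g(3,-1)=3 g(3,1)=3 g(3,3)=1
t=4: g(4,-4)=1 g(4,-2)=4 g(4,0)=6 g(4,2)=4 g(4,4)=1
t=5: g(5,-3)=5 g(5,-1)=10 g(5,1)=10 g(5,3)=5 g(5,5)=1
t=6: g(6,-4)=5 g(6,-2)=15 g(6,0)=20 g(6,2)=15 g(6,4)=6 g(6,6)=1
t=7: g(7,-3)=20 g(7,-1)=35 g(7,1)=35 g(7,3)=21 g(7,5)=7 g(7,7)=1
t=8: g(8,-4)=20 g(8,-2)=55 g(8,0)=70 g(8,2)=56 g(8,4)=28 g(8,6)=8 g(8,8)=1
Paths never hitting -5: Σ_s g(8,s) = 238
Paths hitting -5: 2^8 - 238 = 18
P = 18/256 = 9/128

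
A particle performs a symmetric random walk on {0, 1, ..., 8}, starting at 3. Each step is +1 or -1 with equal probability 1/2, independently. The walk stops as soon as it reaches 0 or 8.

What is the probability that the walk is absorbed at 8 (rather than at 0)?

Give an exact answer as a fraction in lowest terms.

Answer: 3/8

Derivation:
Symmetric walk (p = 1/2): the harmonic-function argument gives P(hit 8 before 0 | start at 3) = a/N.
P = 3/8 = 3/8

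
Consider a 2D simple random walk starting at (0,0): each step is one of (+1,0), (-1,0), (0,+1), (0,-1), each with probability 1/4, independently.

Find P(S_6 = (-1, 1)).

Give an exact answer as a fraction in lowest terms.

Let h be the number of horizontal steps (so 6-h are vertical). To end at (-1,1) need (h-1)/2 right-steps and ((6-h)+1)/2 up-steps.
Sum over h with 1 ≤ h ≤ 5, h ≡ 1 (mod 2), 6-h ≡ 1 (mod 2):
h=1: C(6,1)·C(1,0)·C(5,3) = 6·1·10 = 60
h=3: C(6,3)·C(3,1)·C(3,2) = 20·3·3 = 180
h=5: C(6,5)·C(5,2)·C(1,1) = 6·10·1 = 60
Total favorable: 300
Total paths: 4^6 = 4096
P = 300/4096 = 75/1024

Answer: 75/1024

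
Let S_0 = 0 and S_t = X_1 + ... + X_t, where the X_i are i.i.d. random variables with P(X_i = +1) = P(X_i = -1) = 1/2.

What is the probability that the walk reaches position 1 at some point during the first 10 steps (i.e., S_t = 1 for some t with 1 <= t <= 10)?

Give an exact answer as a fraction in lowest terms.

Answer: 193/256

Derivation:
Count via complement. Let g(t,s) = #length-t paths at position s with S_1..S_t all ≠ 1.
g(t,s) = g(t-1,s-1) + g(t-1,s+1) for s ≠ 1; g(t,1) = 0.
t=0: g(0,0)=1
t=1: g(1,-1)=1
t=2: g(2,-2)=1 g(2,0)=1
t=3: g(3,-3)=1 g(3,-1)=2
t=4: g(4,-4)=1 g(4,-2)=3 g(4,0)=2
t=5: g(5,-5)=1 g(5,-3)=4 g(5,-1)=5
t=6: g(6,-6)=1 g(6,-4)=5 g(6,-2)=9 g(6,0)=5
t=7: g(7,-7)=1 g(7,-5)=6 g(7,-3)=14 g(7,-1)=14
t=8: g(8,-8)=1 g(8,-6)=7 g(8,-4)=20 g(8,-2)=28 g(8,0)=14
t=9: g(9,-9)=1 g(9,-7)=8 g(9,-5)=27 g(9,-3)=48 g(9,-1)=42
t=10: g(10,-10)=1 g(10,-8)=9 g(10,-6)=35 g(10,-4)=75 g(10,-2)=90 g(10,0)=42
Paths never hitting 1: Σ_s g(10,s) = 252
Paths hitting 1: 2^10 - 252 = 772
P = 772/1024 = 193/256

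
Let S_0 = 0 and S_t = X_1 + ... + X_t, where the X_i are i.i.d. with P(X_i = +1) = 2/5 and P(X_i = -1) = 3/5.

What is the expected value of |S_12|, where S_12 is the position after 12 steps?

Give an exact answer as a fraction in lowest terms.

Answer: 814389852/244140625

Derivation:
S_12 takes values m ≡ 0 (mod 2) with |m| ≤ 12; P(S_12=m) = C(12,(12+m)/2) · (2/5)^((12+m)/2) · (3/5)^((12-m)/2).
Distribution: P(S=-12)=531441/244140625, P(S=-10)=4251528/244140625, P(S=-8)=15588936/244140625, P(S=-6)=6928416/48828125, P(S=-4)=10392624/48828125, P(S=-2)=55427328/244140625, P(S=0)=43110144/244140625, P(S=2)=24634368/244140625, P(S=4)=2052864/48828125, P(S=6)=608256/48828125, P(S=8)=608256/244140625, P(S=10)=73728/244140625, P(S=12)=4096/244140625
E[|S_12|] = Σ_m |m|·P(S_12=m) = 814389852/244140625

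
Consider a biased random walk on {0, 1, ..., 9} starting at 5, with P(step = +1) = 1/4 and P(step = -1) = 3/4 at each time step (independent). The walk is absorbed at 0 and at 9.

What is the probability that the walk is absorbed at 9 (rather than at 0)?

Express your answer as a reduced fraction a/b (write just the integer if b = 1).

Biased walk: p = 1/4, q = 3/4, r = q/p = 3
Gambler's ruin: P(hit 9 before 0 | start at 5) = (1 - r^a)/(1 - r^N)
r^5 = 243; r^9 = 19683
P = (1 - 243) / (1 - 19683) = -242 / -19682 = 121/9841

Answer: 121/9841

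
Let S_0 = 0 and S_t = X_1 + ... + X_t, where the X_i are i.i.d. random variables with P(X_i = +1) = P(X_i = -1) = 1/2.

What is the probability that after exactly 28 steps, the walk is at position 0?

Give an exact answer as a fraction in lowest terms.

To return to 0 after 28 steps: need exactly 14 steps of +1 and 14 of -1.
Favorable paths: C(28,14) = 40116600
Total paths: 2^28 = 268435456
P = 40116600/268435456 = 5014575/33554432

Answer: 5014575/33554432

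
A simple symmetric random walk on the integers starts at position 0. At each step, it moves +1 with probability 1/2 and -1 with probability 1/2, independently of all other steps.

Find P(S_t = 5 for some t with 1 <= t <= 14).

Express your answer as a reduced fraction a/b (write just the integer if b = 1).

Answer: 1471/8192

Derivation:
Count via complement. Let g(t,s) = #length-t paths at position s with S_1..S_t all ≠ 5.
g(t,s) = g(t-1,s-1) + g(t-1,s+1) for s ≠ 5; g(t,5) = 0.
t=0: g(0,0)=1
t=1: g(1,-1)=1 g(1,1)=1
t=2: g(2,-2)=1 g(2,0)=2 g(2,2)=1
t=3: g(3,-3)=1 g(3,-1)=3 g(3,1)=3 g(3,3)=1
t=4: g(4,-4)=1 g(4,-2)=4 g(4,0)=6 g(4,2)=4 g(4,4)=1
t=5: g(5,-5)=1 g(5,-3)=5 g(5,-1)=10 g(5,1)=10 g(5,3)=5
t=6: g(6,-6)=1 g(6,-4)=6 g(6,-2)=15 g(6,0)=20 g(6,2)=15 g(6,4)=5
t=7: g(7,-7)=1 g(7,-5)=7 g(7,-3)=21 g(7,-1)=35 g(7,1)=35 g(7,3)=20
t=8: g(8,-8)=1 g(8,-6)=8 g(8,-4)=28 g(8,-2)=56 g(8,0)=70 g(8,2)=55 g(8,4)=20
t=9: g(9,-9)=1 g(9,-7)=9 g(9,-5)=36 g(9,-3)=84 g(9,-1)=126 g(9,1)=125 g(9,3)=75
t=10: g(10,-10)=1 g(10,-8)=10 g(10,-6)=45 g(10,-4)=120 g(10,-2)=210 g(10,0)=251 g(10,2)=200 g(10,4)=75
t=11: g(11,-11)=1 g(11,-9)=11 g(11,-7)=55 g(11,-5)=165 g(11,-3)=330 g(11,-1)=461 g(11,1)=451 g(11,3)=275
t=12: g(12,-12)=1 g(12,-10)=12 g(12,-8)=66 g(12,-6)=220 g(12,-4)=495 g(12,-2)=791 g(12,0)=912 g(12,2)=726 g(12,4)=275
t=13: g(13,-13)=1 g(13,-11)=13 g(13,-9)=78 g(13,-7)=286 g(13,-5)=715 g(13,-3)=1286 g(13,-1)=1703 g(13,1)=1638 g(13,3)=1001
t=14: g(14,-14)=1 g(14,-12)=14 g(14,-10)=91 g(14,-8)=364 g(14,-6)=1001 g(14,-4)=2001 g(14,-2)=2989 g(14,0)=3341 g(14,2)=2639 g(14,4)=1001
Paths never hitting 5: Σ_s g(14,s) = 13442
Paths hitting 5: 2^14 - 13442 = 2942
P = 2942/16384 = 1471/8192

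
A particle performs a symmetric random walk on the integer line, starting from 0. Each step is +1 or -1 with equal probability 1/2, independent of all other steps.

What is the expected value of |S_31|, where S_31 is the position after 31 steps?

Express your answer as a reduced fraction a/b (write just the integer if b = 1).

S_31 takes values m ≡ 1 (mod 2) with |m| ≤ 31; P(S_31=m) = C(31,(31+m)/2)/2^31.
Total paths: 2^31 = 2147483648
Distribution: P(S=-31)=1/2147483648, P(S=-29)=31/2147483648, P(S=-27)=465/2147483648, P(S=-25)=4495/2147483648, P(S=-23)=31465/2147483648, P(S=-21)=169911/2147483648, P(S=-19)=736281/2147483648, P(S=-17)=2629575/2147483648, P(S=-15)=7888725/2147483648, P(S=-13)=20160075/2147483648, P(S=-11)=44352165/2147483648, P(S=-9)=84672315/2147483648, P(S=-7)=141120525/2147483648, P(S=-5)=206253075/2147483648, P(S=-3)=265182525/2147483648, P(S=-1)=300540195/2147483648, P(S=1)=300540195/2147483648, P(S=3)=265182525/2147483648, P(S=5)=206253075/2147483648, P(S=7)=141120525/2147483648, P(S=9)=84672315/2147483648, P(S=11)=44352165/2147483648, P(S=13)=20160075/2147483648, P(S=15)=7888725/2147483648, P(S=17)=2629575/2147483648, P(S=19)=736281/2147483648, P(S=21)=169911/2147483648, P(S=23)=31465/2147483648, P(S=25)=4495/2147483648, P(S=27)=465/2147483648, P(S=29)=31/2147483648, P(S=31)=1/2147483648
E[|S_31|] = Σ_m |m|·P(S_31=m) = 9617286240/2147483648 = 300540195/67108864

Answer: 300540195/67108864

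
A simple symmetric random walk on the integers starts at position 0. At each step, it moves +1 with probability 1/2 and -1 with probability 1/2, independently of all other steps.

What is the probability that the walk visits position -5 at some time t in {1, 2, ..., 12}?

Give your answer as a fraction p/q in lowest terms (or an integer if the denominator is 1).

Count via complement. Let g(t,s) = #length-t paths at position s with S_1..S_t all ≠ -5.
g(t,s) = g(t-1,s-1) + g(t-1,s+1) for s ≠ -5; g(t,-5) = 0.
t=0: g(0,0)=1
t=1: g(1,-1)=1 g(1,1)=1
t=2: g(2,-2)=1 g(2,0)=2 g(2,2)=1
t=3: g(3,-3)=1 g(3,-1)=3 g(3,1)=3 g(3,3)=1
t=4: g(4,-4)=1 g(4,-2)=4 g(4,0)=6 g(4,2)=4 g(4,4)=1
t=5: g(5,-3)=5 g(5,-1)=10 g(5,1)=10 g(5,3)=5 g(5,5)=1
t=6: g(6,-4)=5 g(6,-2)=15 g(6,0)=20 g(6,2)=15 g(6,4)=6 g(6,6)=1
t=7: g(7,-3)=20 g(7,-1)=35 g(7,1)=35 g(7,3)=21 g(7,5)=7 g(7,7)=1
t=8: g(8,-4)=20 g(8,-2)=55 g(8,0)=70 g(8,2)=56 g(8,4)=28 g(8,6)=8 g(8,8)=1
t=9: g(9,-3)=75 g(9,-1)=125 g(9,1)=126 g(9,3)=84 g(9,5)=36 g(9,7)=9 g(9,9)=1
t=10: g(10,-4)=75 g(10,-2)=200 g(10,0)=251 g(10,2)=210 g(10,4)=120 g(10,6)=45 g(10,8)=10 g(10,10)=1
t=11: g(11,-3)=275 g(11,-1)=451 g(11,1)=461 g(11,3)=330 g(11,5)=165 g(11,7)=55 g(11,9)=11 g(11,11)=1
t=12: g(12,-4)=275 g(12,-2)=726 g(12,0)=912 g(12,2)=791 g(12,4)=495 g(12,6)=220 g(12,8)=66 g(12,10)=12 g(12,12)=1
Paths never hitting -5: Σ_s g(12,s) = 3498
Paths hitting -5: 2^12 - 3498 = 598
P = 598/4096 = 299/2048

Answer: 299/2048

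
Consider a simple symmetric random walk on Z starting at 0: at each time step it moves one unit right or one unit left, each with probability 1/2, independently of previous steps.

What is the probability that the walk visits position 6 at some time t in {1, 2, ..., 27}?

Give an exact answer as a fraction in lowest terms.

Answer: 16628809/67108864

Derivation:
Count via complement. Let g(t,s) = #length-t paths at position s with S_1..S_t all ≠ 6.
g(t,s) = g(t-1,s-1) + g(t-1,s+1) for s ≠ 6; g(t,6) = 0.
t=0: g(0,0)=1
t=1: g(1,-1)=1 g(1,1)=1
t=2: g(2,-2)=1 g(2,0)=2 g(2,2)=1
t=3: g(3,-3)=1 g(3,-1)=3 g(3,1)=3 g(3,3)=1
t=4: g(4,-4)=1 g(4,-2)=4 g(4,0)=6 g(4,2)=4 g(4,4)=1
t=5: g(5,-5)=1 g(5,-3)=5 g(5,-1)=10 g(5,1)=10 g(5,3)=5 g(5,5)=1
t=6: g(6,-6)=1 g(6,-4)=6 g(6,-2)=15 g(6,0)=20 g(6,2)=15 g(6,4)=6
t=7: g(7,-7)=1 g(7,-5)=7 g(7,-3)=21 g(7,-1)=35 g(7,1)=35 g(7,3)=21 g(7,5)=6
t=8: g(8,-8)=1 g(8,-6)=8 g(8,-4)=28 g(8,-2)=56 g(8,0)=70 g(8,2)=56 g(8,4)=27
t=9: g(9,-9)=1 g(9,-7)=9 g(9,-5)=36 g(9,-3)=84 g(9,-1)=126 g(9,1)=126 g(9,3)=83 g(9,5)=27
t=10: g(10,-10)=1 g(10,-8)=10 g(10,-6)=45 g(10,-4)=120 g(10,-2)=210 g(10,0)=252 g(10,2)=209 g(10,4)=110
t=11: g(11,-11)=1 g(11,-9)=11 g(11,-7)=55 g(11,-5)=165 g(11,-3)=330 g(11,-1)=462 g(11,1)=461 g(11,3)=319 g(11,5)=110
t=12: g(12,-12)=1 g(12,-10)=12 g(12,-8)=66 g(12,-6)=220 g(12,-4)=495 g(12,-2)=792 g(12,0)=923 g(12,2)=780 g(12,4)=429
t=13: g(13,-13)=1 g(13,-11)=13 g(13,-9)=78 g(13,-7)=286 g(13,-5)=715 g(13,-3)=1287 g(13,-1)=1715 g(13,1)=1703 g(13,3)=1209 g(13,5)=429
t=14: g(14,-14)=1 g(14,-12)=14 g(14,-10)=91 g(14,-8)=364 g(14,-6)=1001 g(14,-4)=2002 g(14,-2)=3002 g(14,0)=3418 g(14,2)=2912 g(14,4)=1638
t=15: g(15,-15)=1 g(15,-13)=15 g(15,-11)=105 g(15,-9)=455 g(15,-7)=1365 g(15,-5)=3003 g(15,-3)=5004 g(15,-1)=6420 g(15,1)=6330 g(15,3)=4550 g(15,5)=1638
t=16: g(16,-16)=1 g(16,-14)=16 g(16,-12)=120 g(16,-10)=560 g(16,-8)=1820 g(16,-6)=4368 g(16,-4)=8007 g(16,-2)=11424 g(16,0)=12750 g(16,2)=10880 g(16,4)=6188
t=17: g(17,-17)=1 g(17,-15)=17 g(17,-13)=136 g(17,-11)=680 g(17,-9)=2380 g(17,-7)=6188 g(17,-5)=12375 g(17,-3)=19431 g(17,-1)=24174 g(17,1)=23630 g(17,3)=17068 g(17,5)=6188
t=18: g(18,-18)=1 g(18,-16)=18 g(18,-14)=153 g(18,-12)=816 g(18,-10)=3060 g(18,-8)=8568 g(18,-6)=18563 g(18,-4)=31806 g(18,-2)=43605 g(18,0)=47804 g(18,2)=40698 g(18,4)=23256
t=19: g(19,-19)=1 g(19,-17)=19 g(19,-15)=171 g(19,-13)=969 g(19,-11)=3876 g(19,-9)=11628 g(19,-7)=27131 g(19,-5)=50369 g(19,-3)=75411 g(19,-1)=91409 g(19,1)=88502 g(19,3)=63954 g(19,5)=23256
t=20: g(20,-20)=1 g(20,-18)=20 g(20,-16)=190 g(20,-14)=1140 g(20,-12)=4845 g(20,-10)=15504 g(20,-8)=38759 g(20,-6)=77500 g(20,-4)=125780 g(20,-2)=166820 g(20,0)=179911 g(20,2)=152456 g(20,4)=87210
t=21: g(21,-21)=1 g(21,-19)=21 g(21,-17)=210 g(21,-15)=1330 g(21,-13)=5985 g(21,-11)=20349 g(21,-9)=54263 g(21,-7)=116259 g(21,-5)=203280 g(21,-3)=292600 g(21,-1)=346731 g(21,1)=332367 g(21,3)=239666 g(21,5)=87210
t=22: g(22,-22)=1 g(22,-20)=22 g(22,-18)=231 g(22,-16)=1540 g(22,-14)=7315 g(22,-12)=26334 g(22,-10)=74612 g(22,-8)=170522 g(22,-6)=319539 g(22,-4)=495880 g(22,-2)=639331 g(22,0)=679098 g(22,2)=572033 g(22,4)=326876
t=23: g(23,-23)=1 g(23,-21)=23 g(23,-19)=253 g(23,-17)=1771 g(23,-15)=8855 g(23,-13)=33649 g(23,-11)=100946 g(23,-9)=245134 g(23,-7)=490061 g(23,-5)=815419 g(23,-3)=1135211 g(23,-1)=1318429 g(23,1)=1251131 g(23,3)=898909 g(23,5)=326876
t=24: g(24,-24)=1 g(24,-22)=24 g(24,-20)=276 g(24,-18)=2024 g(24,-16)=10626 g(24,-14)=42504 g(24,-12)=134595 g(24,-10)=346080 g(24,-8)=735195 g(24,-6)=1305480 g(24,-4)=1950630 g(24,-2)=2453640 g(24,0)=2569560 g(24,2)=2150040 g(24,4)=1225785
t=25: g(25,-25)=1 g(25,-23)=25 g(25,-21)=300 g(25,-19)=2300 g(25,-17)=12650 g(25,-15)=53130 g(25,-13)=177099 g(25,-11)=480675 g(25,-9)=1081275 g(25,-7)=2040675 g(25,-5)=3256110 g(25,-3)=4404270 g(25,-1)=5023200 g(25,1)=4719600 g(25,3)=3375825 g(25,5)=1225785
t=26: g(26,-26)=1 g(26,-24)=26 g(26,-22)=325 g(26,-20)=2600 g(26,-18)=14950 g(26,-16)=65780 g(26,-14)=230229 g(26,-12)=657774 g(26,-10)=1561950 g(26,-8)=3121950 g(26,-6)=5296785 g(26,-4)=7660380 g(26,-2)=9427470 g(26,0)=9742800 g(26,2)=8095425 g(26,4)=4601610
t=27: g(27,-27)=1 g(27,-25)=27 g(27,-23)=351 g(27,-21)=2925 g(27,-19)=17550 g(27,-17)=80730 g(27,-15)=296009 g(27,-13)=888003 g(27,-11)=2219724 g(27,-9)=4683900 g(27,-7)=8418735 g(27,-5)=12957165 g(27,-3)=17087850 g(27,-1)=19170270 g(27,1)=17838225 g(27,3)=12697035 g(27,5)=4601610
Paths never hitting 6: Σ_s g(27,s) = 100960110
Paths hitting 6: 2^27 - 100960110 = 33257618
P = 33257618/134217728 = 16628809/67108864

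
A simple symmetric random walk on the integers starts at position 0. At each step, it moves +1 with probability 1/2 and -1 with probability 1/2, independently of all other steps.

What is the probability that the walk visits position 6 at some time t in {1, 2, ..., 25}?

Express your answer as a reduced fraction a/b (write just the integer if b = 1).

Count via complement. Let g(t,s) = #length-t paths at position s with S_1..S_t all ≠ 6.
g(t,s) = g(t-1,s-1) + g(t-1,s+1) for s ≠ 6; g(t,6) = 0.
t=0: g(0,0)=1
t=1: g(1,-1)=1 g(1,1)=1
t=2: g(2,-2)=1 g(2,0)=2 g(2,2)=1
t=3: g(3,-3)=1 g(3,-1)=3 g(3,1)=3 g(3,3)=1
t=4: g(4,-4)=1 g(4,-2)=4 g(4,0)=6 g(4,2)=4 g(4,4)=1
t=5: g(5,-5)=1 g(5,-3)=5 g(5,-1)=10 g(5,1)=10 g(5,3)=5 g(5,5)=1
t=6: g(6,-6)=1 g(6,-4)=6 g(6,-2)=15 g(6,0)=20 g(6,2)=15 g(6,4)=6
t=7: g(7,-7)=1 g(7,-5)=7 g(7,-3)=21 g(7,-1)=35 g(7,1)=35 g(7,3)=21 g(7,5)=6
t=8: g(8,-8)=1 g(8,-6)=8 g(8,-4)=28 g(8,-2)=56 g(8,0)=70 g(8,2)=56 g(8,4)=27
t=9: g(9,-9)=1 g(9,-7)=9 g(9,-5)=36 g(9,-3)=84 g(9,-1)=126 g(9,1)=126 g(9,3)=83 g(9,5)=27
t=10: g(10,-10)=1 g(10,-8)=10 g(10,-6)=45 g(10,-4)=120 g(10,-2)=210 g(10,0)=252 g(10,2)=209 g(10,4)=110
t=11: g(11,-11)=1 g(11,-9)=11 g(11,-7)=55 g(11,-5)=165 g(11,-3)=330 g(11,-1)=462 g(11,1)=461 g(11,3)=319 g(11,5)=110
t=12: g(12,-12)=1 g(12,-10)=12 g(12,-8)=66 g(12,-6)=220 g(12,-4)=495 g(12,-2)=792 g(12,0)=923 g(12,2)=780 g(12,4)=429
t=13: g(13,-13)=1 g(13,-11)=13 g(13,-9)=78 g(13,-7)=286 g(13,-5)=715 g(13,-3)=1287 g(13,-1)=1715 g(13,1)=1703 g(13,3)=1209 g(13,5)=429
t=14: g(14,-14)=1 g(14,-12)=14 g(14,-10)=91 g(14,-8)=364 g(14,-6)=1001 g(14,-4)=2002 g(14,-2)=3002 g(14,0)=3418 g(14,2)=2912 g(14,4)=1638
t=15: g(15,-15)=1 g(15,-13)=15 g(15,-11)=105 g(15,-9)=455 g(15,-7)=1365 g(15,-5)=3003 g(15,-3)=5004 g(15,-1)=6420 g(15,1)=6330 g(15,3)=4550 g(15,5)=1638
t=16: g(16,-16)=1 g(16,-14)=16 g(16,-12)=120 g(16,-10)=560 g(16,-8)=1820 g(16,-6)=4368 g(16,-4)=8007 g(16,-2)=11424 g(16,0)=12750 g(16,2)=10880 g(16,4)=6188
t=17: g(17,-17)=1 g(17,-15)=17 g(17,-13)=136 g(17,-11)=680 g(17,-9)=2380 g(17,-7)=6188 g(17,-5)=12375 g(17,-3)=19431 g(17,-1)=24174 g(17,1)=23630 g(17,3)=17068 g(17,5)=6188
t=18: g(18,-18)=1 g(18,-16)=18 g(18,-14)=153 g(18,-12)=816 g(18,-10)=3060 g(18,-8)=8568 g(18,-6)=18563 g(18,-4)=31806 g(18,-2)=43605 g(18,0)=47804 g(18,2)=40698 g(18,4)=23256
t=19: g(19,-19)=1 g(19,-17)=19 g(19,-15)=171 g(19,-13)=969 g(19,-11)=3876 g(19,-9)=11628 g(19,-7)=27131 g(19,-5)=50369 g(19,-3)=75411 g(19,-1)=91409 g(19,1)=88502 g(19,3)=63954 g(19,5)=23256
t=20: g(20,-20)=1 g(20,-18)=20 g(20,-16)=190 g(20,-14)=1140 g(20,-12)=4845 g(20,-10)=15504 g(20,-8)=38759 g(20,-6)=77500 g(20,-4)=125780 g(20,-2)=166820 g(20,0)=179911 g(20,2)=152456 g(20,4)=87210
t=21: g(21,-21)=1 g(21,-19)=21 g(21,-17)=210 g(21,-15)=1330 g(21,-13)=5985 g(21,-11)=20349 g(21,-9)=54263 g(21,-7)=116259 g(21,-5)=203280 g(21,-3)=292600 g(21,-1)=346731 g(21,1)=332367 g(21,3)=239666 g(21,5)=87210
t=22: g(22,-22)=1 g(22,-20)=22 g(22,-18)=231 g(22,-16)=1540 g(22,-14)=7315 g(22,-12)=26334 g(22,-10)=74612 g(22,-8)=170522 g(22,-6)=319539 g(22,-4)=495880 g(22,-2)=639331 g(22,0)=679098 g(22,2)=572033 g(22,4)=326876
t=23: g(23,-23)=1 g(23,-21)=23 g(23,-19)=253 g(23,-17)=1771 g(23,-15)=8855 g(23,-13)=33649 g(23,-11)=100946 g(23,-9)=245134 g(23,-7)=490061 g(23,-5)=815419 g(23,-3)=1135211 g(23,-1)=1318429 g(23,1)=1251131 g(23,3)=898909 g(23,5)=326876
t=24: g(24,-24)=1 g(24,-22)=24 g(24,-20)=276 g(24,-18)=2024 g(24,-16)=10626 g(24,-14)=42504 g(24,-12)=134595 g(24,-10)=346080 g(24,-8)=735195 g(24,-6)=1305480 g(24,-4)=1950630 g(24,-2)=2453640 g(24,0)=2569560 g(24,2)=2150040 g(24,4)=1225785
t=25: g(25,-25)=1 g(25,-23)=25 g(25,-21)=300 g(25,-19)=2300 g(25,-17)=12650 g(25,-15)=53130 g(25,-13)=177099 g(25,-11)=480675 g(25,-9)=1081275 g(25,-7)=2040675 g(25,-5)=3256110 g(25,-3)=4404270 g(25,-1)=5023200 g(25,1)=4719600 g(25,3)=3375825 g(25,5)=1225785
Paths never hitting 6: Σ_s g(25,s) = 25852920
Paths hitting 6: 2^25 - 25852920 = 7701512
P = 7701512/33554432 = 962689/4194304

Answer: 962689/4194304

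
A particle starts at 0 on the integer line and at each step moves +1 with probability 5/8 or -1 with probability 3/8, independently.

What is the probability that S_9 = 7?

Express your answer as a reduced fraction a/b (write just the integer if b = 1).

Answer: 10546875/134217728

Derivation:
To reach position 7 after 9 steps: need 8 steps of +1 and 1 step of -1.
Number of such sequences: C(9,8) = 9
Each has probability (5/8)^8 · (3/8)^1 = 1171875/134217728
P = 9 · 1171875/134217728 = 10546875/134217728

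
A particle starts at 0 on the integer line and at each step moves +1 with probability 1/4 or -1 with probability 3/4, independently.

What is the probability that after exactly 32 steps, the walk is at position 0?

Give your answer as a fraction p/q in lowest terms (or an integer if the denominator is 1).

To be at 0 after 32 steps: need exactly 16 steps of +1 and 16 of -1.
Number of such sequences: C(32,16) = 601080390
Each has probability (1/4)^16 · (3/4)^16 = 43046721/18446744073709551616
P = 601080390 · 43046721/18446744073709551616 = 12937269923450595/9223372036854775808

Answer: 12937269923450595/9223372036854775808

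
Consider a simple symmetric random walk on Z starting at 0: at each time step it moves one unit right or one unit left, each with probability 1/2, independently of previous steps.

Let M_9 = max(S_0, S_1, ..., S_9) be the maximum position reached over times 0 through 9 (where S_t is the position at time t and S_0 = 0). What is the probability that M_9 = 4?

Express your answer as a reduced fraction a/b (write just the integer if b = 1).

Answer: 9/128

Derivation:
Let M_9 = max(S_0,...,S_9). Use the reflection principle: for j ≥ 1, #{paths with M_9 ≥ j} = #{S_9 ≥ j} + #{S_9 ≥ j+1}.
By reflection, #{M_9 ≥ 4} = #{S_9 ≥ 4} + #{S_9 ≥ 5} = 46 + 46 = 92.
#{M_9 ≥ 5} = #{S_9 ≥ 5} + #{S_9 ≥ 6} = 46 + 10 = 56.
#{M_9 = 4} = 92 - 56 = 36.
P(M_9 = 4) = 36/512 = 9/128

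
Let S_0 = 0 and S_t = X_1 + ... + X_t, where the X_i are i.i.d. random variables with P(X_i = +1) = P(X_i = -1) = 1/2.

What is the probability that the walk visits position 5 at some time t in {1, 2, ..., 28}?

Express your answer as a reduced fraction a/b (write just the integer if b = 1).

Count via complement. Let g(t,s) = #length-t paths at position s with S_1..S_t all ≠ 5.
g(t,s) = g(t-1,s-1) + g(t-1,s+1) for s ≠ 5; g(t,5) = 0.
t=0: g(0,0)=1
t=1: g(1,-1)=1 g(1,1)=1
t=2: g(2,-2)=1 g(2,0)=2 g(2,2)=1
t=3: g(3,-3)=1 g(3,-1)=3 g(3,1)=3 g(3,3)=1
t=4: g(4,-4)=1 g(4,-2)=4 g(4,0)=6 g(4,2)=4 g(4,4)=1
t=5: g(5,-5)=1 g(5,-3)=5 g(5,-1)=10 g(5,1)=10 g(5,3)=5
t=6: g(6,-6)=1 g(6,-4)=6 g(6,-2)=15 g(6,0)=20 g(6,2)=15 g(6,4)=5
t=7: g(7,-7)=1 g(7,-5)=7 g(7,-3)=21 g(7,-1)=35 g(7,1)=35 g(7,3)=20
t=8: g(8,-8)=1 g(8,-6)=8 g(8,-4)=28 g(8,-2)=56 g(8,0)=70 g(8,2)=55 g(8,4)=20
t=9: g(9,-9)=1 g(9,-7)=9 g(9,-5)=36 g(9,-3)=84 g(9,-1)=126 g(9,1)=125 g(9,3)=75
t=10: g(10,-10)=1 g(10,-8)=10 g(10,-6)=45 g(10,-4)=120 g(10,-2)=210 g(10,0)=251 g(10,2)=200 g(10,4)=75
t=11: g(11,-11)=1 g(11,-9)=11 g(11,-7)=55 g(11,-5)=165 g(11,-3)=330 g(11,-1)=461 g(11,1)=451 g(11,3)=275
t=12: g(12,-12)=1 g(12,-10)=12 g(12,-8)=66 g(12,-6)=220 g(12,-4)=495 g(12,-2)=791 g(12,0)=912 g(12,2)=726 g(12,4)=275
t=13: g(13,-13)=1 g(13,-11)=13 g(13,-9)=78 g(13,-7)=286 g(13,-5)=715 g(13,-3)=1286 g(13,-1)=1703 g(13,1)=1638 g(13,3)=1001
t=14: g(14,-14)=1 g(14,-12)=14 g(14,-10)=91 g(14,-8)=364 g(14,-6)=1001 g(14,-4)=2001 g(14,-2)=2989 g(14,0)=3341 g(14,2)=2639 g(14,4)=1001
t=15: g(15,-15)=1 g(15,-13)=15 g(15,-11)=105 g(15,-9)=455 g(15,-7)=1365 g(15,-5)=3002 g(15,-3)=4990 g(15,-1)=6330 g(15,1)=5980 g(15,3)=3640
t=16: g(16,-16)=1 g(16,-14)=16 g(16,-12)=120 g(16,-10)=560 g(16,-8)=1820 g(16,-6)=4367 g(16,-4)=7992 g(16,-2)=11320 g(16,0)=12310 g(16,2)=9620 g(16,4)=3640
t=17: g(17,-17)=1 g(17,-15)=17 g(17,-13)=136 g(17,-11)=680 g(17,-9)=2380 g(17,-7)=6187 g(17,-5)=12359 g(17,-3)=19312 g(17,-1)=23630 g(17,1)=21930 g(17,3)=13260
t=18: g(18,-18)=1 g(18,-16)=18 g(18,-14)=153 g(18,-12)=816 g(18,-10)=3060 g(18,-8)=8567 g(18,-6)=18546 g(18,-4)=31671 g(18,-2)=42942 g(18,0)=45560 g(18,2)=35190 g(18,4)=13260
t=19: g(19,-19)=1 g(19,-17)=19 g(19,-15)=171 g(19,-13)=969 g(19,-11)=3876 g(19,-9)=11627 g(19,-7)=27113 g(19,-5)=50217 g(19,-3)=74613 g(19,-1)=88502 g(19,1)=80750 g(19,3)=48450
t=20: g(20,-20)=1 g(20,-18)=20 g(20,-16)=190 g(20,-14)=1140 g(20,-12)=4845 g(20,-10)=15503 g(20,-8)=38740 g(20,-6)=77330 g(20,-4)=124830 g(20,-2)=163115 g(20,0)=169252 g(20,2)=129200 g(20,4)=48450
t=21: g(21,-21)=1 g(21,-19)=21 g(21,-17)=210 g(21,-15)=1330 g(21,-13)=5985 g(21,-11)=20348 g(21,-9)=54243 g(21,-7)=116070 g(21,-5)=202160 g(21,-3)=287945 g(21,-1)=332367 g(21,1)=298452 g(21,3)=177650
t=22: g(22,-22)=1 g(22,-20)=22 g(22,-18)=231 g(22,-16)=1540 g(22,-14)=7315 g(22,-12)=26333 g(22,-10)=74591 g(22,-8)=170313 g(22,-6)=318230 g(22,-4)=490105 g(22,-2)=620312 g(22,0)=630819 g(22,2)=476102 g(22,4)=177650
t=23: g(23,-23)=1 g(23,-21)=23 g(23,-19)=253 g(23,-17)=1771 g(23,-15)=8855 g(23,-13)=33648 g(23,-11)=100924 g(23,-9)=244904 g(23,-7)=488543 g(23,-5)=808335 g(23,-3)=1110417 g(23,-1)=1251131 g(23,1)=1106921 g(23,3)=653752
t=24: g(24,-24)=1 g(24,-22)=24 g(24,-20)=276 g(24,-18)=2024 g(24,-16)=10626 g(24,-14)=42503 g(24,-12)=134572 g(24,-10)=345828 g(24,-8)=733447 g(24,-6)=1296878 g(24,-4)=1918752 g(24,-2)=2361548 g(24,0)=2358052 g(24,2)=1760673 g(24,4)=653752
t=25: g(25,-25)=1 g(25,-23)=25 g(25,-21)=300 g(25,-19)=2300 g(25,-17)=12650 g(25,-15)=53129 g(25,-13)=177075 g(25,-11)=480400 g(25,-9)=1079275 g(25,-7)=2030325 g(25,-5)=3215630 g(25,-3)=4280300 g(25,-1)=4719600 g(25,1)=4118725 g(25,3)=2414425
t=26: g(26,-26)=1 g(26,-24)=26 g(26,-22)=325 g(26,-20)=2600 g(26,-18)=14950 g(26,-16)=65779 g(26,-14)=230204 g(26,-12)=657475 g(26,-10)=1559675 g(26,-8)=3109600 g(26,-6)=5245955 g(26,-4)=7495930 g(26,-2)=8999900 g(26,0)=8838325 g(26,2)=6533150 g(26,4)=2414425
t=27: g(27,-27)=1 g(27,-25)=27 g(27,-23)=351 g(27,-21)=2925 g(27,-19)=17550 g(27,-17)=80729 g(27,-15)=295983 g(27,-13)=887679 g(27,-11)=2217150 g(27,-9)=4669275 g(27,-7)=8355555 g(27,-5)=12741885 g(27,-3)=16495830 g(27,-1)=17838225 g(27,1)=15371475 g(27,3)=8947575
t=28: g(28,-28)=1 g(28,-26)=28 g(28,-24)=378 g(28,-22)=3276 g(28,-20)=20475 g(28,-18)=98279 g(28,-16)=376712 g(28,-14)=1183662 g(28,-12)=3104829 g(28,-10)=6886425 g(28,-8)=13024830 g(28,-6)=21097440 g(28,-4)=29237715 g(28,-2)=34334055 g(28,0)=33209700 g(28,2)=24319050 g(28,4)=8947575
Paths never hitting 5: Σ_s g(28,s) = 175844430
Paths hitting 5: 2^28 - 175844430 = 92591026
P = 92591026/268435456 = 46295513/134217728

Answer: 46295513/134217728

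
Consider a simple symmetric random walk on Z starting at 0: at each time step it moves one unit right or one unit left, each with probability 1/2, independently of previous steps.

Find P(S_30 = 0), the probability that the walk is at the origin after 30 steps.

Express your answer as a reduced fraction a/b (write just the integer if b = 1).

Answer: 9694845/67108864

Derivation:
To return to 0 after 30 steps: need exactly 15 steps of +1 and 15 of -1.
Favorable paths: C(30,15) = 155117520
Total paths: 2^30 = 1073741824
P = 155117520/1073741824 = 9694845/67108864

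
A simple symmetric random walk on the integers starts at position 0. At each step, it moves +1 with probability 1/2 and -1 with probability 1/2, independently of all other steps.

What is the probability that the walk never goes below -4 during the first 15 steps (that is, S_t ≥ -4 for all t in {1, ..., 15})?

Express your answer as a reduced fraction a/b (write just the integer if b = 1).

Let f(t,s) = #length-t paths at position s with S_1..S_t all ≥ -4.
f(t,s) = f(t-1,s-1) + f(t-1,s+1) for s ≥ -4; f(t,s) = 0 for s < -4.
t=0: f(0,0)=1
t=1: f(1,-1)=1 f(1,1)=1
t=2: f(2,-2)=1 f(2,0)=2 f(2,2)=1
t=3: f(3,-3)=1 f(3,-1)=3 f(3,1)=3 f(3,3)=1
t=4: f(4,-4)=1 f(4,-2)=4 f(4,0)=6 f(4,2)=4 f(4,4)=1
t=5: f(5,-3)=5 f(5,-1)=10 f(5,1)=10 f(5,3)=5 f(5,5)=1
t=6: f(6,-4)=5 f(6,-2)=15 f(6,0)=20 f(6,2)=15 f(6,4)=6 f(6,6)=1
t=7: f(7,-3)=20 f(7,-1)=35 f(7,1)=35 f(7,3)=21 f(7,5)=7 f(7,7)=1
t=8: f(8,-4)=20 f(8,-2)=55 f(8,0)=70 f(8,2)=56 f(8,4)=28 f(8,6)=8 f(8,8)=1
t=9: f(9,-3)=75 f(9,-1)=125 f(9,1)=126 f(9,3)=84 f(9,5)=36 f(9,7)=9 f(9,9)=1
t=10: f(10,-4)=75 f(10,-2)=200 f(10,0)=251 f(10,2)=210 f(10,4)=120 f(10,6)=45 f(10,8)=10 f(10,10)=1
t=11: f(11,-3)=275 f(11,-1)=451 f(11,1)=461 f(11,3)=330 f(11,5)=165 f(11,7)=55 f(11,9)=11 f(11,11)=1
t=12: f(12,-4)=275 f(12,-2)=726 f(12,0)=912 f(12,2)=791 f(12,4)=495 f(12,6)=220 f(12,8)=66 f(12,10)=12 f(12,12)=1
t=13: f(13,-3)=1001 f(13,-1)=1638 f(13,1)=1703 f(13,3)=1286 f(13,5)=715 f(13,7)=286 f(13,9)=78 f(13,11)=13 f(13,13)=1
t=14: f(14,-4)=1001 f(14,-2)=2639 f(14,0)=3341 f(14,2)=2989 f(14,4)=2001 f(14,6)=1001 f(14,8)=364 f(14,10)=91 f(14,12)=14 f(14,14)=1
t=15: f(15,-3)=3640 f(15,-1)=5980 f(15,1)=6330 f(15,3)=4990 f(15,5)=3002 f(15,7)=1365 f(15,9)=455 f(15,11)=105 f(15,13)=15 f(15,15)=1
Σ_s f(15,s) = 25883
P = 25883/32768 = 25883/32768

Answer: 25883/32768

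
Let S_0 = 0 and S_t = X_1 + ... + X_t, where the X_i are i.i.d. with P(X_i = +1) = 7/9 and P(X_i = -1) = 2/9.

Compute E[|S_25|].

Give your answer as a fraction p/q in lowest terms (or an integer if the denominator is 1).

S_25 takes values m ≡ 1 (mod 2) with |m| ≤ 25; P(S_25=m) = C(25,(25+m)/2) · (7/9)^((25+m)/2) · (2/9)^((25-m)/2).
Distribution: P(S=-25)=33554432/717897987691852588770249, P(S=-23)=2936012800/717897987691852588770249, P(S=-21)=41104179200/239299329230617529590083, P(S=-19)=3308886425600/717897987691852588770249, P(S=-17)=63696063692800/717897987691852588770249, P(S=-15)=312110712094720/239299329230617529590083, P(S=-13)=10923874923315200/717897987691852588770249, P(S=-11)=103776811771494400/717897987691852588770249, P(S=-9)=90804710300057600/79766443076872509863361, P(S=-7)=5402880262853427200/717897987691852588770249, P(S=-5)=30256129471979192320/717897987691852588770249, P(S=-3)=48134751432694169600/239299329230617529590083, P(S=-1)=589650705050503577600/717897987691852588770249, P(S=1)=2063777467676762521600/717897987691852588770249, P(S=3)=2063777467676762521600/239299329230617529590083, P(S=5)=15891086501111071416320/717897987691852588770249, P(S=7)=34761751721180468723200/717897987691852588770249, P(S=9)=7156831236713625913600/79766443076872509863361, P(S=11)=100195637313990762790400/717897987691852588770249, P(S=13)=129199637589093352019200/717897987691852588770249, P(S=15)=45219873156182673206720/239299329230617529590083, P(S=17)=113049682890456683016800/717897987691852588770249, P(S=19)=71940707293926980101600/717897987691852588770249, P(S=21)=10947498936032366537200/239299329230617529590083, P(S=23)=9579061569028320720050/717897987691852588770249, P(S=25)=1341068619663964900807/717897987691852588770249
E[|S_25|] = Σ_m |m|·P(S_25=m) = 1108138513447079151397525/79766443076872509863361

Answer: 1108138513447079151397525/79766443076872509863361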